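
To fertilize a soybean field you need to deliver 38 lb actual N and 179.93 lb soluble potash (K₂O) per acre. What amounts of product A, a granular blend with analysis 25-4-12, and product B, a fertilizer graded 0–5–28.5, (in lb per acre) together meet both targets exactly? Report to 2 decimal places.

152.00 lb product A, 567.33 lb product B

With a, b = lb per acre of product A and product B:
N: 0.25·a + 0·b = 38
K₂O: 0.12·a + 0.285·b = 179.93
Eliminate a: (row1) − 0.25/0.12·(row2) → -0.59375·b = -336.854, so b = 567.333.
Back-substitute: a = (38 − 0·567.333) / 0.25 = 152.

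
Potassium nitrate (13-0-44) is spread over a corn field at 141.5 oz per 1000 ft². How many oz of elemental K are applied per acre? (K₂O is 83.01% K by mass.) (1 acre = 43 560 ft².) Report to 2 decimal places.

K₂O per 1000 ft² = 141.5 × 44% = 62.26 oz.
Elemental K = 62.26 × 0.8301 = 51.682 oz per 1000 ft².
Convert to per acre: 51.682 × 43.56 = 2251.269 oz.

2251.27 oz K per acre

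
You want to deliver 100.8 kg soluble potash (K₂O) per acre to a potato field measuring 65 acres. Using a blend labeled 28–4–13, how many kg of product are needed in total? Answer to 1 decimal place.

50400.0 kg

Product per acre = 100.8 / 13% = 775.385 kg.
Total product = 775.385 × 65 = 50400 kg.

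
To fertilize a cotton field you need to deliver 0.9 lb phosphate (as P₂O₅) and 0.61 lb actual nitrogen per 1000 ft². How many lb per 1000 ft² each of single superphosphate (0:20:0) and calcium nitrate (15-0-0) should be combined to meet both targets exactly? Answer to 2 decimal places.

4.50 lb single superphosphate, 4.07 lb calcium nitrate

Per-1000 ft² balance (a = single superphosphate, b = calcium nitrate):
P₂O₅: 0.2·a + 0·b = 0.9
N: 0·a + 0.15·b = 0.61
Solving simultaneously: a = 4.5, b = 4.06667.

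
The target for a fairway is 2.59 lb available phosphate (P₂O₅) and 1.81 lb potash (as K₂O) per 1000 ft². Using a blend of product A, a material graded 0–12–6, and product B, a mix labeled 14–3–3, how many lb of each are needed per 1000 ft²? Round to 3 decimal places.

With a, b = lb per 1000 ft² of product A and product B:
P₂O₅: 0.12·a + 0.03·b = 2.59
K₂O: 0.06·a + 0.03·b = 1.81
From row1: a = (2.59 − 0.03·b) / 0.12.
Into row2: 0.06·(2.59 − 0.03·b)/0.12 + 0.03·b = 1.81 → b = 34.3333, a = 13.

13.000 lb product A, 34.333 lb product B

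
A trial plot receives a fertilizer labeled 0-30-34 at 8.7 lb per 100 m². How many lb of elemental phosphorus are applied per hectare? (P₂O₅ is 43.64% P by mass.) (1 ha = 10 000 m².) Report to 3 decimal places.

P₂O₅ per 100 m² = 8.7 × 30% = 2.61 lb.
Elemental P = 2.61 × 0.4364 = 1.139 lb per 100 m².
Convert to per hectare: 1.139 × 100 = 113.9004 lb.

113.900 lb P per hectare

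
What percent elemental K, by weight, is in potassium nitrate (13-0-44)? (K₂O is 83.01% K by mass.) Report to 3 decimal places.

36.524% K

%K = 44 × 0.8301 = 36.5244%.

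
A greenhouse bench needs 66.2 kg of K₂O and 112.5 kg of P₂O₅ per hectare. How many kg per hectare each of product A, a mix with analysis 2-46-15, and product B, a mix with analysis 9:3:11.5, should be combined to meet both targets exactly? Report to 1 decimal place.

Per-hectare balance (a = product A, b = product B):
K₂O: 0.15·a + 0.115·b = 66.2
P₂O₅: 0.46·a + 0.03·b = 112.5
From row1: a = (66.2 − 0.115·b) / 0.15.
Into row2: 0.46·(66.2 − 0.115·b)/0.15 + 0.03·b = 112.5 → b = 280.517, a = 226.271.

226.3 kg product A, 280.5 kg product B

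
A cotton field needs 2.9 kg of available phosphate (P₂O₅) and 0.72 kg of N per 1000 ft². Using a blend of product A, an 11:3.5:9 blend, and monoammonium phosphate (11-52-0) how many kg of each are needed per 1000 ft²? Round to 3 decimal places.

1.038 kg product A, 5.507 kg monoammonium phosphate

With a, b = kg per 1000 ft² of product A and monoammonium phosphate:
P₂O₅: 0.035·a + 0.52·b = 2.9
N: 0.11·a + 0.11·b = 0.72
Eliminate a: (row1) − 0.035/0.11·(row2) → 0.485·b = 2.67091, so b = 5.50703.
Back-substitute: a = (2.9 − 0.52·5.50703) / 0.035 = 1.03843.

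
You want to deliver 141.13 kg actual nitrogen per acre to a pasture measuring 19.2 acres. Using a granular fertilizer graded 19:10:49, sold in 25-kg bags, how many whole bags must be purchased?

571 bags

Product per acre = 141.13 / 19% = 742.789 kg.
Total product = 742.789 × 19.2 = 14261.6 kg.
Bags = ⌈14261.6 / 25⌉ = 571.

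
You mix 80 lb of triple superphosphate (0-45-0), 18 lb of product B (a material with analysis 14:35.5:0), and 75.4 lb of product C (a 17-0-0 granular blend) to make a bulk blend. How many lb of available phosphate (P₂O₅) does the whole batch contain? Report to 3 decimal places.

P₂O₅ mass = 45%×80 + 35.5%×18 + 0%×75.4 = 42.39 lb.

42.390 lb P₂O₅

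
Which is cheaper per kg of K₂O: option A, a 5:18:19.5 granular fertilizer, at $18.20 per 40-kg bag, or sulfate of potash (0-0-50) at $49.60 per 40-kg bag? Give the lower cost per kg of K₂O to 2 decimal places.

option A: K₂O per bag = 40 × 19.5% = 7.8 kg; cost = 18.20 / 7.8 = $2.3333/kg K₂O.
sulfate of potash: K₂O per bag = 40 × 50% = 20 kg; cost = 49.60 / 20 = $2.4800/kg K₂O.
option A is cheaper.

$2.33 per kg K₂O (option A)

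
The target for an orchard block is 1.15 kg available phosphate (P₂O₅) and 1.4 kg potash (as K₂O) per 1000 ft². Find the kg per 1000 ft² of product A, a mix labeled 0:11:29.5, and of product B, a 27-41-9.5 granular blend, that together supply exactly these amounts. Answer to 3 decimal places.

4.206 kg product A, 1.676 kg product B

Per-1000 ft² balance (a = product A, b = product B):
P₂O₅: 0.11·a + 0.41·b = 1.15
K₂O: 0.295·a + 0.095·b = 1.4
Solving simultaneously: a = 4.20588, b = 1.67647.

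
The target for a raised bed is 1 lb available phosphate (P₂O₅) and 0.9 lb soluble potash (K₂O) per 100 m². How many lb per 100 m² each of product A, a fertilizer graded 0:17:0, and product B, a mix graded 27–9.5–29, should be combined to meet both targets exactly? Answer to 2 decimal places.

Let a = lb of product A, b = lb of product B (per 100 m²).
P₂O₅: 0.17·a + 0.095·b = 1
K₂O: 0·a + 0.29·b = 0.9
Solving simultaneously: a = 4.14807, b = 3.10345.

4.15 lb product A, 3.10 lb product B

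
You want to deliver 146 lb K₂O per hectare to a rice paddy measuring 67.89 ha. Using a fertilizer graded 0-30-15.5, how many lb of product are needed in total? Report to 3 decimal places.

Product per hectare = 146 / 15.5% = 941.935 lb.
Total product = 941.935 × 67.89 = 63948 lb.

63948.000 lb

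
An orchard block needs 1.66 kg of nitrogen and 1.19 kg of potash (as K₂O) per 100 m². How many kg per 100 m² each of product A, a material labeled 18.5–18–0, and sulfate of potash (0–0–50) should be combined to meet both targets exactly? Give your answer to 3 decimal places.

8.973 kg product A, 2.380 kg sulfate of potash

With a, b = kg per 100 m² of product A and sulfate of potash:
N: 0.185·a + 0·b = 1.66
K₂O: 0·a + 0.5·b = 1.19
Solving simultaneously: a = 8.97297, b = 2.38.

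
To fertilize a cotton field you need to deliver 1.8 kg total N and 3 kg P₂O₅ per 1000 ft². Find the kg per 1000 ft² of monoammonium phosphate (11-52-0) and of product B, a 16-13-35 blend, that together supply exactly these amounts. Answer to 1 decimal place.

Let a = kg of monoammonium phosphate, b = kg of product B (per 1000 ft²).
N: 0.11·a + 0.16·b = 1.8
P₂O₅: 0.52·a + 0.13·b = 3
Eliminate b: (row1) − 0.16/0.13·(row2) → -0.53·a = -1.89231, so a = 3.57039.
Then b = (3 − 0.52·3.57039) / 0.13 = 8.79536.

3.6 kg monoammonium phosphate, 8.8 kg product B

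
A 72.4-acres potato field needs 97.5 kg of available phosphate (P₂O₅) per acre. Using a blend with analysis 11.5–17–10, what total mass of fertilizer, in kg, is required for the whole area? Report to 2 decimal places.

41523.53 kg

Product per acre = 97.5 / 17% = 573.529 kg.
Total product = 573.529 × 72.4 = 41523.529 kg.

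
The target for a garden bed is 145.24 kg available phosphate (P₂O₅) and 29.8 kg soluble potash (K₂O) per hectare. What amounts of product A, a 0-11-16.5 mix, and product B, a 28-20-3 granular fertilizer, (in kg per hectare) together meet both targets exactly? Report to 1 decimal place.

54.0 kg product A, 696.5 kg product B

Let a = kg of product A, b = kg of product B (per hectare).
P₂O₅: 0.11·a + 0.2·b = 145.24
K₂O: 0.165·a + 0.03·b = 29.8
Eliminate a: (row1) − 0.11/0.165·(row2) → 0.18·b = 125.373, so b = 696.519.
Back-substitute: a = (145.24 − 0.2·696.519) / 0.11 = 53.9663.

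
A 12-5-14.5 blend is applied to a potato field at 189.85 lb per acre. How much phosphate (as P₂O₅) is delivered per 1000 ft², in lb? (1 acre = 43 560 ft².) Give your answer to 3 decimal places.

0.218 lb P₂O₅ per thousand sq ft

P₂O₅ per acre = 189.85 × 5% = 9.4925 lb.
Convert to per 1000 ft²: 9.4925 × 0.0229568 = 0.217918 lb.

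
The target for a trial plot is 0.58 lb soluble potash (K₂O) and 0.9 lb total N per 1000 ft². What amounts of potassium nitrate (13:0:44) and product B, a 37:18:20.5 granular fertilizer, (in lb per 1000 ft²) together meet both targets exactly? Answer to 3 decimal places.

Let a = lb of potassium nitrate, b = lb of product B (per 1000 ft²).
K₂O: 0.44·a + 0.205·b = 0.58
N: 0.13·a + 0.37·b = 0.9
From row1: a = (0.58 − 0.205·b) / 0.44.
Into row2: 0.13·(0.58 − 0.205·b)/0.44 + 0.37·b = 0.9 → b = 2.35476, a = 0.22108.

0.221 lb potassium nitrate, 2.355 lb product B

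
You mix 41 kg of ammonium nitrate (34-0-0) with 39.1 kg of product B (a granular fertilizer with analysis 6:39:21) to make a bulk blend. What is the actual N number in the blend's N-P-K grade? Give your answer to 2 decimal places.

Total mass = 41 + 39.1 = 80.1 kg.
N mass = 34%×41 + 6%×39.1 = 16.286 kg.
% N = 16.286 / 80.1 = 20.3321%.

20.33% N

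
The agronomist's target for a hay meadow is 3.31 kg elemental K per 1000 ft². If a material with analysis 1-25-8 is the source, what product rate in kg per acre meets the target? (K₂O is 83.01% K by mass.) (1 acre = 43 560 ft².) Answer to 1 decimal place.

As K₂O: 3.31 / 0.8301 = 3.98747 kg per 1000 ft².
Product per 1000 ft² = 3.98747 / 8% = 49.8434 kg.
Convert to per acre: 49.8434 × 43.56 = 2171.18 kg.

2171.2 kg of product per acre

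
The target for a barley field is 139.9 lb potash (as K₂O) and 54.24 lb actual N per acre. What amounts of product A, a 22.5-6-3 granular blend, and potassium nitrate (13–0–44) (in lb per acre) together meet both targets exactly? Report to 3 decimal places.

Let a = lb of product A, b = lb of potassium nitrate (per acre).
K₂O: 0.03·a + 0.44·b = 139.9
N: 0.225·a + 0.13·b = 54.24
Eliminate a: (row1) − 0.03/0.225·(row2) → 0.422667·b = 132.668, so b = 313.8833.
Back-substitute: a = (139.9 − 0.44·313.8833) / 0.03 = 59.7119.

59.712 lb product A, 313.883 lb potassium nitrate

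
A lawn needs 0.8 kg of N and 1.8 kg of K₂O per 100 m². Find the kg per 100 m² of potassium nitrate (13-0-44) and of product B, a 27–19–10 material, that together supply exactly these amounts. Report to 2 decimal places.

3.84 kg potassium nitrate, 1.12 kg product B

Per-100 m² balance (a = potassium nitrate, b = product B):
N: 0.13·a + 0.27·b = 0.8
K₂O: 0.44·a + 0.1·b = 1.8
Solving simultaneously: a = 3.83743, b = 1.11531.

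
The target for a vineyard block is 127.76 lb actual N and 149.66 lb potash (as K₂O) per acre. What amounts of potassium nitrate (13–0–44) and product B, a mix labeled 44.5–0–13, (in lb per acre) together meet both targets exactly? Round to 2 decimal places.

With a, b = lb per acre of potassium nitrate and product B:
N: 0.13·a + 0.445·b = 127.76
K₂O: 0.44·a + 0.13·b = 149.66
Eliminate a: (row1) − 0.13/0.44·(row2) → 0.406591·b = 83.5423, so b = 205.4701.
Back-substitute: a = (127.76 − 0.445·205.4701) / 0.13 = 279.429.

279.43 lb potassium nitrate, 205.47 lb product B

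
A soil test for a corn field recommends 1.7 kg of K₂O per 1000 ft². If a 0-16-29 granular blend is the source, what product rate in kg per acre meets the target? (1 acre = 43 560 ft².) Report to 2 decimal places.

255.35 kg of product per acre

Product per 1000 ft² = 1.7 / 29% = 5.86207 kg.
Convert to per acre: 5.86207 × 43.56 = 255.352 kg.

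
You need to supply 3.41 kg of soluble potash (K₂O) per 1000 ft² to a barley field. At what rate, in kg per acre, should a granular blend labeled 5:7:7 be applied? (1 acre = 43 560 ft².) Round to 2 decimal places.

2121.99 kg of product per acre

Product per 1000 ft² = 3.41 / 7% = 48.7143 kg.
Convert to per acre: 48.7143 × 43.56 = 2121.994 kg.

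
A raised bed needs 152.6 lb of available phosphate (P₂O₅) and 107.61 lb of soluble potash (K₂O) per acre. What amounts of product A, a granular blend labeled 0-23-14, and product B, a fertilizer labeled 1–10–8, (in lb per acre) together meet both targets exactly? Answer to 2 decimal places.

With a, b = lb per acre of product A and product B:
P₂O₅: 0.23·a + 0.1·b = 152.6
K₂O: 0.14·a + 0.08·b = 107.61
From row1: a = (152.6 − 0.1·b) / 0.23.
Into row2: 0.14·(152.6 − 0.1·b)/0.23 + 0.08·b = 107.61 → b = 769.614, a = 328.864.

328.86 lb product A, 769.61 lb product B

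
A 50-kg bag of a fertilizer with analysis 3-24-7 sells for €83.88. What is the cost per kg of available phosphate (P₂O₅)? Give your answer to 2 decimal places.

P₂O₅ in bag = 50 × 24% = 12 kg.
Cost per kg P₂O₅ = €83.88 / 12 = €6.9900.

€6.99 per kg P₂O₅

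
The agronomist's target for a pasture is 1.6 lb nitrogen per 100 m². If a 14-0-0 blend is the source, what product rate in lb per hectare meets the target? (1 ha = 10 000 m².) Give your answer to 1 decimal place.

1142.9 lb of product per hectare

Product per 100 m² = 1.6 / 14% = 11.4286 lb.
Convert to per hectare: 11.4286 × 100 = 1142.86 lb.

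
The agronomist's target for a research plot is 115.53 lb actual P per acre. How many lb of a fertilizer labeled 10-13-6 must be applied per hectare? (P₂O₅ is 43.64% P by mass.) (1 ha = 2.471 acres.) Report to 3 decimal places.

As P₂O₅: 115.53 / 0.4364 = 264.734 lb per acre.
Product per acre = 264.734 / 13% = 2036.42 lb.
Convert to per hectare: 2036.42 × 2.471 = 5031.986004 lb.

5031.986 lb of product per hectare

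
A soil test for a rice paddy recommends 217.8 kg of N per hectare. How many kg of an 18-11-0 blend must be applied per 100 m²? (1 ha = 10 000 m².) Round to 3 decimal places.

Product per hectare = 217.8 / 18% = 1210 kg.
Convert to per 100 m²: 1210 × 0.01 = 12.1 kg.

12.100 kg of product per hundred sq m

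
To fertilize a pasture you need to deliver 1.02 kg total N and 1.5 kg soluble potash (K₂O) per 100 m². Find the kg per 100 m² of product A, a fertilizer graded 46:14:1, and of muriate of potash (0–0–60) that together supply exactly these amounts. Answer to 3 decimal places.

2.217 kg product A, 2.463 kg muriate of potash

With a, b = kg per 100 m² of product A and muriate of potash:
N: 0.46·a + 0·b = 1.02
K₂O: 0.01·a + 0.6·b = 1.5
Eliminate b: (row1) − 0/0.6·(row2) → 0.46·a = 1.02, so a = 2.21739.
Then b = (1.5 − 0.01·2.21739) / 0.6 = 2.46304.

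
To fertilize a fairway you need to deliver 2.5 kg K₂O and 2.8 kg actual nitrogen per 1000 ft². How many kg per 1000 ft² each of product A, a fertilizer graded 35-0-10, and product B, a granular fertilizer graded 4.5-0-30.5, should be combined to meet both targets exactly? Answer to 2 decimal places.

7.25 kg product A, 5.82 kg product B

Let a = kg of product A, b = kg of product B (per 1000 ft²).
K₂O: 0.1·a + 0.305·b = 2.5
N: 0.35·a + 0.045·b = 2.8
Solving simultaneously: a = 7.25183, b = 5.81907.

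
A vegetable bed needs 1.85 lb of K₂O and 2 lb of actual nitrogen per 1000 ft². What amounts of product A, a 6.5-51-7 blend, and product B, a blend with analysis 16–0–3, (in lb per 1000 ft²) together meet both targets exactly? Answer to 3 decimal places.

25.514 lb product A, 2.135 lb product B

With a, b = lb per 1000 ft² of product A and product B:
K₂O: 0.07·a + 0.03·b = 1.85
N: 0.065·a + 0.16·b = 2
Eliminate b: (row1) − 0.03/0.16·(row2) → 0.0578125·a = 1.475, so a = 25.5135.
Then b = (2 − 0.065·25.5135) / 0.16 = 2.13514.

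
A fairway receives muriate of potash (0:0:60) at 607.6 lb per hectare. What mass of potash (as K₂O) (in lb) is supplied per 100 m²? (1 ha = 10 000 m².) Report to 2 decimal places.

3.65 lb K₂O per hundred sq m

K₂O per hectare = 607.6 × 60% = 364.56 lb.
Convert to per 100 m²: 364.56 × 0.01 = 3.6456 lb.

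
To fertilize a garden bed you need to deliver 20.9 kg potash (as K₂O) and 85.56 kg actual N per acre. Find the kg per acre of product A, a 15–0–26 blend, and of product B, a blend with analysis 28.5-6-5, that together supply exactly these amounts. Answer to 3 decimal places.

With a, b = kg per acre of product A and product B:
K₂O: 0.26·a + 0.05·b = 20.9
N: 0.15·a + 0.285·b = 85.56
From row1: a = (20.9 − 0.05·b) / 0.26.
Into row2: 0.15·(20.9 − 0.05·b)/0.26 + 0.285·b = 85.56 → b = 286.9459, a = 25.2027.

25.203 kg product A, 286.946 kg product B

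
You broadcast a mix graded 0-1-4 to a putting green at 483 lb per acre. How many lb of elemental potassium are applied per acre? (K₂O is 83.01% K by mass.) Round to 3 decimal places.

16.038 lb K per acre

K₂O per acre = 483 × 4% = 19.32 lb.
Elemental K = 19.32 × 0.8301 = 16.0375 lb per acre.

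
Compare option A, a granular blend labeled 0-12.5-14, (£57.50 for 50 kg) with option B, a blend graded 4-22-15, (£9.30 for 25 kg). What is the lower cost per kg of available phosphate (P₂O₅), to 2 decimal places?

£1.69 per kg P₂O₅ (option B)

option A: P₂O₅ per bag = 50 × 12.5% = 6.25 kg; cost = 57.50 / 6.25 = £9.2000/kg P₂O₅.
option B: P₂O₅ per bag = 25 × 22% = 5.5 kg; cost = 9.30 / 5.5 = £1.6909/kg P₂O₅.
option B is cheaper.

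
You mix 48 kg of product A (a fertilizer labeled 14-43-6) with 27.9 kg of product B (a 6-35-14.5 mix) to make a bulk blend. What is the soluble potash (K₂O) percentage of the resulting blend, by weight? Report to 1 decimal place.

Total mass = 48 + 27.9 = 75.9 kg.
K₂O mass = 6%×48 + 14.5%×27.9 = 6.9255 kg.
% K₂O = 6.9255 / 75.9 = 9.12451%.

9.1% K₂O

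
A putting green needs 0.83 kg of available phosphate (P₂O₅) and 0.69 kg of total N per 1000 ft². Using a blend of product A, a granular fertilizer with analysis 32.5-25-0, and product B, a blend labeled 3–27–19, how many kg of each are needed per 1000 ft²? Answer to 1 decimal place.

2.0 kg product A, 1.2 kg product B

With a, b = kg per 1000 ft² of product A and product B:
P₂O₅: 0.25·a + 0.27·b = 0.83
N: 0.325·a + 0.03·b = 0.69
Eliminate a: (row1) − 0.25/0.325·(row2) → 0.246923·b = 0.299231, so b = 1.21184.
Back-substitute: a = (0.83 − 0.27·1.21184) / 0.25 = 2.01121.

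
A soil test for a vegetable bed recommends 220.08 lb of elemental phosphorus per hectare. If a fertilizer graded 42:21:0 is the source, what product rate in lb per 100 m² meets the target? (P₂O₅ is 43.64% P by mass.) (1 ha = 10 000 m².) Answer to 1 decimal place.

24.0 lb of product per hundred sq m

As P₂O₅: 220.08 / 0.4364 = 504.308 lb per hectare.
Product per hectare = 504.308 / 21% = 2401.47 lb.
Convert to per 100 m²: 2401.47 × 0.01 = 24.0147 lb.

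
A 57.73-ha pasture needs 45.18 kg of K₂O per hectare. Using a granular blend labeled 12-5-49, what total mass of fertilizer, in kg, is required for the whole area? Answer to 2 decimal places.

Product per hectare = 45.18 / 49% = 92.2041 kg.
Total product = 92.2041 × 57.73 = 5322.942 kg.

5322.94 kg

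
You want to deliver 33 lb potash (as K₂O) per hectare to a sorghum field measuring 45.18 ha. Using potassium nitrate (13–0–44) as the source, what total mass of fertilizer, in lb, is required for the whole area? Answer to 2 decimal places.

3388.50 lb

Product per hectare = 33 / 44% = 75 lb.
Total product = 75 × 45.18 = 3388.5 lb.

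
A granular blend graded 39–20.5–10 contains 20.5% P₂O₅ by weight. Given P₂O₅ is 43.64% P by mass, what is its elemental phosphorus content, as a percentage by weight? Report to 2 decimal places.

%P = 20.5 × 0.4364 = 8.9462%.

8.95% P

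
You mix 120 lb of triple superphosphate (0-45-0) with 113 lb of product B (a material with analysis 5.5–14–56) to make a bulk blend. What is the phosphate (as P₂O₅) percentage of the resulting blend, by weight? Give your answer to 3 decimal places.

29.966% P₂O₅

Total mass = 120 + 113 = 233 lb.
P₂O₅ mass = 45%×120 + 14%×113 = 69.82 lb.
% P₂O₅ = 69.82 / 233 = 29.9657%.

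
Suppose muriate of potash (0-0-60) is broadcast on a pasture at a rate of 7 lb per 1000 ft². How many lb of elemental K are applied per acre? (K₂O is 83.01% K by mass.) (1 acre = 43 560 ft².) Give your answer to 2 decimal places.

151.87 lb K per acre

K₂O per 1000 ft² = 7 × 60% = 4.2 lb.
Elemental K = 4.2 × 0.8301 = 3.48642 lb per 1000 ft².
Convert to per acre: 3.48642 × 43.56 = 151.868 lb.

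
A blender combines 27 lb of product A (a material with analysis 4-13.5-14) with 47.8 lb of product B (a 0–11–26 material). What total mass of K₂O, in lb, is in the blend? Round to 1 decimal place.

16.2 lb K₂O

K₂O mass = 14%×27 + 26%×47.8 = 16.208 lb.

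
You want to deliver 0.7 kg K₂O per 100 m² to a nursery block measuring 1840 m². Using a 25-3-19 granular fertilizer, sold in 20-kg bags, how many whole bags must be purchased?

Product per 100 m² = 0.7 / 19% = 3.68421 kg.
Total product = 3.68421 × 1840 / 100 = 67.7895 kg.
Bags = ⌈67.7895 / 20⌉ = 4.

4 bags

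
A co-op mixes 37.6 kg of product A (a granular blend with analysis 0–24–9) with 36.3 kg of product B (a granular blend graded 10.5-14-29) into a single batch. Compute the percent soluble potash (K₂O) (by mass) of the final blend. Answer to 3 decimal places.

18.824% K₂O

Total mass = 37.6 + 36.3 = 73.9 kg.
K₂O mass = 9%×37.6 + 29%×36.3 = 13.911 kg.
% K₂O = 13.911 / 73.9 = 18.8241%.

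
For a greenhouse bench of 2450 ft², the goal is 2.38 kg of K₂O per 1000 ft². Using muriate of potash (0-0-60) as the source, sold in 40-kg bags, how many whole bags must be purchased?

Product per 1000 ft² = 2.38 / 60% = 3.96667 kg.
Total product = 3.96667 × 2450 / 1000 = 9.71833 kg.
Bags = ⌈9.71833 / 40⌉ = 1.

1 bags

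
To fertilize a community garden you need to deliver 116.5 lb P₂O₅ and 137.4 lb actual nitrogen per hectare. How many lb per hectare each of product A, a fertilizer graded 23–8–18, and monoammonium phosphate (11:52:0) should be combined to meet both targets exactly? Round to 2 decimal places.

529.18 lb product A, 142.63 lb monoammonium phosphate

Let a = lb of product A, b = lb of monoammonium phosphate (per hectare).
P₂O₅: 0.08·a + 0.52·b = 116.5
N: 0.23·a + 0.11·b = 137.4
From row1: a = (116.5 − 0.52·b) / 0.08.
Into row2: 0.23·(116.5 − 0.52·b)/0.08 + 0.11·b = 137.4 → b = 142.626, a = 529.179.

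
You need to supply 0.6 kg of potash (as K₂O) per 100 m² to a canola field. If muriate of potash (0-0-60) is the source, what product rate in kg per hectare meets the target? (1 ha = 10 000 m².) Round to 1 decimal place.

100.0 kg of product per hectare

Product per 100 m² = 0.6 / 60% = 1 kg.
Convert to per hectare: 1 × 100 = 100 kg.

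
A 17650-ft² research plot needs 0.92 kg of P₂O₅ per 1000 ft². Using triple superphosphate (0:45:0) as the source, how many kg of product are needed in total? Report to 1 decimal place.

36.1 kg

Product per 1000 ft² = 0.92 / 45% = 2.04444 kg.
Total product = 2.04444 × 17650 / 1000 = 36.0844 kg.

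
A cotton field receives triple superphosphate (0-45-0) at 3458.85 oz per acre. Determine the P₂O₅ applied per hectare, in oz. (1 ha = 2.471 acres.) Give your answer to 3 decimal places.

P₂O₅ per acre = 3458.85 × 45% = 1556.48 oz.
Convert to per hectare: 1556.48 × 2.471 = 3846.0683 oz.

3846.068 oz P₂O₅ per hectare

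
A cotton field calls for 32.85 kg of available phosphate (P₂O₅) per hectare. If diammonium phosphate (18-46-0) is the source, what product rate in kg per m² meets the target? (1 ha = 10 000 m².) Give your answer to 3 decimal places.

Product per hectare = 32.85 / 46% = 71.413 kg.
Convert to per m²: 71.413 × 0.0001 = 0.0071413 kg.

0.007 kg of product per sq m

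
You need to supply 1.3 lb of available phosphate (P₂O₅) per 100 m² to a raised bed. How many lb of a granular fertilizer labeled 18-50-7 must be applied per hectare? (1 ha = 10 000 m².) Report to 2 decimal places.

260.00 lb of product per hectare

Product per 100 m² = 1.3 / 50% = 2.6 lb.
Convert to per hectare: 2.6 × 100 = 260 lb.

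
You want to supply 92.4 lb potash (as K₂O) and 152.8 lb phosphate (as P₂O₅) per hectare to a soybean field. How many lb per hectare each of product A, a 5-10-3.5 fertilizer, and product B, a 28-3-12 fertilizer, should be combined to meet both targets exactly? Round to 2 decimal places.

1421.37 lb product A, 355.43 lb product B

Per-hectare balance (a = product A, b = product B):
K₂O: 0.035·a + 0.12·b = 92.4
P₂O₅: 0.1·a + 0.03·b = 152.8
Eliminate a: (row1) − 0.035/0.1·(row2) → 0.1095·b = 38.92, so b = 355.434.
Back-substitute: a = (92.4 − 0.12·355.434) / 0.035 = 1421.3699.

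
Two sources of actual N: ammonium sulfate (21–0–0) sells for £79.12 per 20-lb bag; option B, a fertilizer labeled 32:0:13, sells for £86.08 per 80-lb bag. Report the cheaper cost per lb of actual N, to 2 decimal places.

ammonium sulfate: N per bag = 20 × 21% = 4.2 lb; cost = 79.12 / 4.2 = £18.8381/lb N.
option B: N per bag = 80 × 32% = 25.6 lb; cost = 86.08 / 25.6 = £3.3625/lb N.
option B is cheaper.

£3.36 per lb N (option B)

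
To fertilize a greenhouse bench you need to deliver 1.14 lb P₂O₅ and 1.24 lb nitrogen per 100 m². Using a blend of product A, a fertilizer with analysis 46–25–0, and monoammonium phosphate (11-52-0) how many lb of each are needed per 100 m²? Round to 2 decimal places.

With a, b = lb per 100 m² of product A and monoammonium phosphate:
P₂O₅: 0.25·a + 0.52·b = 1.14
N: 0.46·a + 0.11·b = 1.24
Solving simultaneously: a = 2.45347, b = 1.01275.

2.45 lb product A, 1.01 lb monoammonium phosphate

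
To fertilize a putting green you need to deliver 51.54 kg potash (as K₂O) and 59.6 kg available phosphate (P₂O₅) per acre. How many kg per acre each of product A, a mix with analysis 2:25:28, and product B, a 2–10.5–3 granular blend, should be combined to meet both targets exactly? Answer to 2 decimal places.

With a, b = kg per acre of product A and product B:
K₂O: 0.28·a + 0.03·b = 51.54
P₂O₅: 0.25·a + 0.105·b = 59.6
Eliminate b: (row1) − 0.03/0.105·(row2) → 0.208571·a = 34.5114, so a = 165.466.
Then b = (59.6 − 0.25·165.466) / 0.105 = 173.653.

165.47 kg product A, 173.65 kg product B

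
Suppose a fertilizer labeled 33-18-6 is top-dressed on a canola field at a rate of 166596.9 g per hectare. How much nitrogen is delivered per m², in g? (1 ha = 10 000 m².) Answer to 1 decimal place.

nitrogen per hectare = 166596.9 × 33% = 54977 g.
Convert to per m²: 54977 × 0.0001 = 5.4977 g.

5.5 g N per sq m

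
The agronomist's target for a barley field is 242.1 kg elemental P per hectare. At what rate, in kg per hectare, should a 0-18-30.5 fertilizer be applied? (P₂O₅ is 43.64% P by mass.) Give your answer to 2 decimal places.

3082.03 kg of product per hectare

As P₂O₅: 242.1 / 0.4364 = 554.766 kg per hectare.
Product per hectare = 554.766 / 18% = 3082.0348 kg.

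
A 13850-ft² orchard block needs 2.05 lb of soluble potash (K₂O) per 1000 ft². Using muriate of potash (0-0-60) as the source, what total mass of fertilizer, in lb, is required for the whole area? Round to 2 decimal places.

Product per 1000 ft² = 2.05 / 60% = 3.41667 lb.
Total product = 3.41667 × 13850 / 1000 = 47.3208 lb.

47.32 lb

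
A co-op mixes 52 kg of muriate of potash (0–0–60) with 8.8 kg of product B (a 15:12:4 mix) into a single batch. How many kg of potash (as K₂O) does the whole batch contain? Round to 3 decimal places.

31.552 kg K₂O

K₂O mass = 60%×52 + 4%×8.8 = 31.552 kg.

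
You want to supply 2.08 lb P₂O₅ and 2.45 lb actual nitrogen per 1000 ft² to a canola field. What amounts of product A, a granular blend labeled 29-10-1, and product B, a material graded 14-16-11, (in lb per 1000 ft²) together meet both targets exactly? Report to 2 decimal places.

3.11 lb product A, 11.06 lb product B

Let a = lb of product A, b = lb of product B (per 1000 ft²).
P₂O₅: 0.1·a + 0.16·b = 2.08
N: 0.29·a + 0.14·b = 2.45
From row1: a = (2.08 − 0.16·b) / 0.1.
Into row2: 0.29·(2.08 − 0.16·b)/0.1 + 0.14·b = 2.45 → b = 11.0556, a = 3.11111.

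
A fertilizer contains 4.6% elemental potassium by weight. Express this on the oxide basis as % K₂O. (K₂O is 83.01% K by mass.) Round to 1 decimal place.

5.5% K₂O

%K₂O = 4.6 / 0.8301 = 5.5415%.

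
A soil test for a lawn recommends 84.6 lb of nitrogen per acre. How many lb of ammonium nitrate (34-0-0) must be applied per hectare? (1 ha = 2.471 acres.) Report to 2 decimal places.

Product per acre = 84.6 / 34% = 248.824 lb.
Convert to per hectare: 248.824 × 2.471 = 614.843 lb.

614.84 lb of product per hectare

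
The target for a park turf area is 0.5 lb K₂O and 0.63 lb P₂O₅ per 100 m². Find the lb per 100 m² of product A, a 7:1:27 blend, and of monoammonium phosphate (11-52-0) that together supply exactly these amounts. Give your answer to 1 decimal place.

1.9 lb product A, 1.2 lb monoammonium phosphate

With a, b = lb per 100 m² of product A and monoammonium phosphate:
K₂O: 0.27·a + 0·b = 0.5
P₂O₅: 0.01·a + 0.52·b = 0.63
Eliminate b: (row1) − 0/0.52·(row2) → 0.27·a = 0.5, so a = 1.85185.
Then b = (0.63 − 0.01·1.85185) / 0.52 = 1.17593.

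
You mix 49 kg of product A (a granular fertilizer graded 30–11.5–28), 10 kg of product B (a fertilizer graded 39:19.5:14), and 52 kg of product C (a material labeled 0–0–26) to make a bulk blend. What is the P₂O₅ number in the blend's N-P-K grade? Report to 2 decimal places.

Total mass = 49 + 10 + 52 = 111 kg.
P₂O₅ mass = 11.5%×49 + 19.5%×10 + 0%×52 = 7.585 kg.
% P₂O₅ = 7.585 / 111 = 6.83333%.

6.83% P₂O₅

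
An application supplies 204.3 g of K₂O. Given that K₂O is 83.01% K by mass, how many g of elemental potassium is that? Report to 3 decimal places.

K = 204.3 × 0.8301 = 169.5894 g.

169.589 g K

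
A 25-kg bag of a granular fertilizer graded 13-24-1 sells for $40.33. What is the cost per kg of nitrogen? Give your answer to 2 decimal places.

N in bag = 25 × 13% = 3.25 kg.
Cost per kg N = $40.33 / 3.25 = $12.4092.

$12.41 per kg N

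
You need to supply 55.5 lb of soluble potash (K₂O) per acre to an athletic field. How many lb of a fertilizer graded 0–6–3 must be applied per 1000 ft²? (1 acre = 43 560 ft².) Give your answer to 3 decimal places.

42.470 lb of product per thousand sq ft

Product per acre = 55.5 / 3% = 1850 lb.
Convert to per 1000 ft²: 1850 × 0.0229568 = 42.4702 lb.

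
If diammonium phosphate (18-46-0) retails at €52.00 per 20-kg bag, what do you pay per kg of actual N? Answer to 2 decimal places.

€14.44 per kg N

N in bag = 20 × 18% = 3.6 kg.
Cost per kg N = €52.00 / 3.6 = €14.4444.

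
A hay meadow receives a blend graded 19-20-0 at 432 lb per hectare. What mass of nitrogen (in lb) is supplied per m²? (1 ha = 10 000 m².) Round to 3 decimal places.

nitrogen per hectare = 432 × 19% = 82.08 lb.
Convert to per m²: 82.08 × 0.0001 = 0.008208 lb.

0.008 lb N per sq m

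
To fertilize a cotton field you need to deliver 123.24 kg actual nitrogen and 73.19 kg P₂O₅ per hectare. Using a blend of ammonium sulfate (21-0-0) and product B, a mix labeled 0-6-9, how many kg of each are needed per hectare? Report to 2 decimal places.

Per-hectare balance (a = ammonium sulfate, b = product B):
N: 0.21·a + 0·b = 123.24
P₂O₅: 0·a + 0.06·b = 73.19
Solving simultaneously: a = 586.857, b = 1219.833.

586.86 kg ammonium sulfate, 1219.83 kg product B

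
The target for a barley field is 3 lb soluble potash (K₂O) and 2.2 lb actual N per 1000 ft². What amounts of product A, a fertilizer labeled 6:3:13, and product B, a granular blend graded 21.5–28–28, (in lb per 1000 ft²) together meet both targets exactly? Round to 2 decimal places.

2.60 lb product A, 9.51 lb product B

Let a = lb of product A, b = lb of product B (per 1000 ft²).
K₂O: 0.13·a + 0.28·b = 3
N: 0.06·a + 0.215·b = 2.2
Solving simultaneously: a = 2.6009, b = 9.50673.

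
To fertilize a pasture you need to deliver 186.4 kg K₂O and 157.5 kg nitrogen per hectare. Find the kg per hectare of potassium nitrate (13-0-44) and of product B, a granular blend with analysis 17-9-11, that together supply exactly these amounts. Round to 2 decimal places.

237.40 kg potassium nitrate, 744.93 kg product B

Let a = kg of potassium nitrate, b = kg of product B (per hectare).
K₂O: 0.44·a + 0.11·b = 186.4
N: 0.13·a + 0.17·b = 157.5
From row1: a = (186.4 − 0.11·b) / 0.44.
Into row2: 0.13·(186.4 − 0.11·b)/0.44 + 0.17·b = 157.5 → b = 744.926, a = 237.40496.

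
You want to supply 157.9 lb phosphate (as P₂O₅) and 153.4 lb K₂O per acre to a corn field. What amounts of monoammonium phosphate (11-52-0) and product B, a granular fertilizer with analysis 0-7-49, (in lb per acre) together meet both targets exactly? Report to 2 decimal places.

Per-acre balance (a = monoammonium phosphate, b = product B):
P₂O₅: 0.52·a + 0.07·b = 157.9
K₂O: 0·a + 0.49·b = 153.4
Solving simultaneously: a = 261.511, b = 313.061.

261.51 lb monoammonium phosphate, 313.06 lb product B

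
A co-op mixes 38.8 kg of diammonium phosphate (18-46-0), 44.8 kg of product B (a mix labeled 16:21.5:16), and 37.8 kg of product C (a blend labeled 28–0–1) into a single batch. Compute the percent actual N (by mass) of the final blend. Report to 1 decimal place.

Total mass = 38.8 + 44.8 + 37.8 = 121.4 kg.
N mass = 18%×38.8 + 16%×44.8 + 28%×37.8 = 24.736 kg.
% N = 24.736 / 121.4 = 20.3756%.

20.4% N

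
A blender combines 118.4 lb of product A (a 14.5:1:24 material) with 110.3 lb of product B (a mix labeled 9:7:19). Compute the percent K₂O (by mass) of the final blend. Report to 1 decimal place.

Total mass = 118.4 + 110.3 = 228.7 lb.
K₂O mass = 24%×118.4 + 19%×110.3 = 49.373 lb.
% K₂O = 49.373 / 228.7 = 21.5885%.

21.6% K₂O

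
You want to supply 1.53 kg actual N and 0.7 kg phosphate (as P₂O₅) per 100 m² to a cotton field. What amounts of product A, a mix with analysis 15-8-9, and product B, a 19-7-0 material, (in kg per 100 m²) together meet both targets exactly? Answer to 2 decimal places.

5.51 kg product A, 3.70 kg product B

With a, b = kg per 100 m² of product A and product B:
N: 0.15·a + 0.19·b = 1.53
P₂O₅: 0.08·a + 0.07·b = 0.7
From row1: a = (1.53 − 0.19·b) / 0.15.
Into row2: 0.08·(1.53 − 0.19·b)/0.15 + 0.07·b = 0.7 → b = 3.70213, a = 5.51064.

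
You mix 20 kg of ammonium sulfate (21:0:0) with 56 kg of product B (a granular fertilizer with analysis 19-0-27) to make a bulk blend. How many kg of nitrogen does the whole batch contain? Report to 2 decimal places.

N mass = 21%×20 + 19%×56 = 14.84 kg.

14.84 kg N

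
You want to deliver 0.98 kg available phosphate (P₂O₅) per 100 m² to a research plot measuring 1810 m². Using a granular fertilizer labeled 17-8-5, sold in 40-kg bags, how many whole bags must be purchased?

6 bags

Product per 100 m² = 0.98 / 8% = 12.25 kg.
Total product = 12.25 × 1810 / 100 = 221.725 kg.
Bags = ⌈221.725 / 40⌉ = 6.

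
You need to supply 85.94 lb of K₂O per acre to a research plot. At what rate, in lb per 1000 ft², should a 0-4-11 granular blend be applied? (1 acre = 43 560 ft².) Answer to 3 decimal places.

Product per acre = 85.94 / 11% = 781.273 lb.
Convert to per 1000 ft²: 781.273 × 0.0229568 = 17.9356 lb.

17.936 lb of product per thousand sq ft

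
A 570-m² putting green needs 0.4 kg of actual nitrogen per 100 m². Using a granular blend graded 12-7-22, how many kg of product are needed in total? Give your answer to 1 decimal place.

Product per 100 m² = 0.4 / 12% = 3.33333 kg.
Total product = 3.33333 × 570 / 100 = 19 kg.

19.0 kg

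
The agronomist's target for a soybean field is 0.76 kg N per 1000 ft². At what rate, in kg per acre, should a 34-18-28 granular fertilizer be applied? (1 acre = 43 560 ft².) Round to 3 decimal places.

97.369 kg of product per acre

Product per 1000 ft² = 0.76 / 34% = 2.23529 kg.
Convert to per acre: 2.23529 × 43.56 = 97.3694 kg.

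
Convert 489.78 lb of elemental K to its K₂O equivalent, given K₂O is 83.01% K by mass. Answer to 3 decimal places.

K₂O = 489.78 / 0.8301 = 590.0253 lb.

590.025 lb K₂O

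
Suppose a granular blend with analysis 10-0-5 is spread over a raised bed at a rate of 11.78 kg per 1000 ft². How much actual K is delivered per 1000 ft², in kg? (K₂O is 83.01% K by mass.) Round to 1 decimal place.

0.5 kg K per thousand sq ft

K₂O per 1000 ft² = 11.78 × 5% = 0.589 kg.
Elemental K = 0.589 × 0.8301 = 0.488929 kg per 1000 ft².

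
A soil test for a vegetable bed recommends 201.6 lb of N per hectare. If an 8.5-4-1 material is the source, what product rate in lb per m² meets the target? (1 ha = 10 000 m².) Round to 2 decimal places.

0.24 lb of product per sq m

Product per hectare = 201.6 / 8.5% = 2371.76 lb.
Convert to per m²: 2371.76 × 0.0001 = 0.237176 lb.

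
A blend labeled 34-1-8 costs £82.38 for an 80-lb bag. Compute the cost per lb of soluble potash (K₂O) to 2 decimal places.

K₂O in bag = 80 × 8% = 6.4 lb.
Cost per lb K₂O = £82.38 / 6.4 = £12.8719.

£12.87 per lb K₂O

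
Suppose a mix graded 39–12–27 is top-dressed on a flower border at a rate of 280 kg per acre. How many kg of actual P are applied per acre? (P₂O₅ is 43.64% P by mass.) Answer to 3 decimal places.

14.663 kg P per acre

P₂O₅ per acre = 280 × 12% = 33.6 kg.
Elemental P = 33.6 × 0.4364 = 14.66304 kg per acre.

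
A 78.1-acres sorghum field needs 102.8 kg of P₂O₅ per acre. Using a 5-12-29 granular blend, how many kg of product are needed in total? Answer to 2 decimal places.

Product per acre = 102.8 / 12% = 856.667 kg.
Total product = 856.667 × 78.1 = 66905.667 kg.

66905.67 kg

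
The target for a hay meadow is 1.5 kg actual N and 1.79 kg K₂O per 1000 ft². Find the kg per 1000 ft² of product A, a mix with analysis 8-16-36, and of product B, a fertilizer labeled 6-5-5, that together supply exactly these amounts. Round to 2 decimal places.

1.84 kg product A, 22.55 kg product B

Let a = kg of product A, b = kg of product B (per 1000 ft²).
N: 0.08·a + 0.06·b = 1.5
K₂O: 0.36·a + 0.05·b = 1.79
Solving simultaneously: a = 1.84091, b = 22.5455.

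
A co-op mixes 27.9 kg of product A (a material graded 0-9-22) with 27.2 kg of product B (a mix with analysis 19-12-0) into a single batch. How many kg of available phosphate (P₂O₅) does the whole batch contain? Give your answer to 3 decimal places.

5.775 kg P₂O₅

P₂O₅ mass = 9%×27.9 + 12%×27.2 = 5.775 kg.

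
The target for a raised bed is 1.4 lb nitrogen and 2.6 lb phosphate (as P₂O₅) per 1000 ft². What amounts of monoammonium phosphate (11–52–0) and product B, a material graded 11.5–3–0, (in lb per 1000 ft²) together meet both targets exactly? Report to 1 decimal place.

Per-1000 ft² balance (a = monoammonium phosphate, b = product B):
N: 0.11·a + 0.115·b = 1.4
P₂O₅: 0.52·a + 0.03·b = 2.6
Solving simultaneously: a = 4.54867, b = 7.82301.

4.5 lb monoammonium phosphate, 7.8 lb product B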